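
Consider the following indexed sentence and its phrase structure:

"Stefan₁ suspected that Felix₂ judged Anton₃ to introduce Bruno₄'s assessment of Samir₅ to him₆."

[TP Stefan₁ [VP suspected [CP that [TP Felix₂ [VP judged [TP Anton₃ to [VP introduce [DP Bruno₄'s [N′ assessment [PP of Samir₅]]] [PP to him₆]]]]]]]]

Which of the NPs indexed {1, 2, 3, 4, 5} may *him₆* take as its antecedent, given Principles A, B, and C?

*him* is a pronoun, so Principle B applies: it must be free in its binding domain.
Binding domain of *him₆*: the embedded TP, whose subject is Anton₃.
*Stefan₁* c-commands the pronoun but from outside its binding domain, and is not c-commanded by it → coindexation permitted.
*Felix₂* c-commands the pronoun but from outside its binding domain, and is not c-commanded by it → coindexation permitted.
*Anton₃* c-commands the pronoun within its binding domain → coindexation would violate Principle B.
*Bruno₄* and the pronoun do not c-command one another → neither Principle B nor Principle C is at stake; coindexation permitted.
*Samir₅* and the pronoun do not c-command one another → neither Principle B nor Principle C is at stake; coindexation permitted.

{1, 2, 4, 5}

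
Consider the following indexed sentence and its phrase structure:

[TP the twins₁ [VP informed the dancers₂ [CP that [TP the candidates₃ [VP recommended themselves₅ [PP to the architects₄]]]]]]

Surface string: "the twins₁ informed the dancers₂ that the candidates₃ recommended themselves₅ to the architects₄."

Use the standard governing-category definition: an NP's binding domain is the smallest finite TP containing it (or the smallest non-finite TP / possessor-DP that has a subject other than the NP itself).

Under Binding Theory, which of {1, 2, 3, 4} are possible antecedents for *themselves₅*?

*themselves* is an anaphor, so Principle A applies: it must be bound in its binding domain.
Binding domain of *themselves₅*: the embedded TP, whose subject is the candidates₃.
*the twins₁* c-commands the anaphor but is outside its binding domain → cannot satisfy Principle A.
*the dancers₂* c-commands the anaphor but is outside its binding domain → cannot satisfy Principle A.
*the candidates₃* c-commands the anaphor within its binding domain → licit binder.
*the architects₄* does not c-command the anaphor → cannot bind it.

{3}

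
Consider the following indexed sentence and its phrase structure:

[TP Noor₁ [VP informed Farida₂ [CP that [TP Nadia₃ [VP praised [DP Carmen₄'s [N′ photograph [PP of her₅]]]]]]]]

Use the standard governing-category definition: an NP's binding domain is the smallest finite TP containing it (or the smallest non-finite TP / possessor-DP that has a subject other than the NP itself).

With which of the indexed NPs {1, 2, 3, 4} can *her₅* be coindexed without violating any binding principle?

{1, 2, 3}

*her* is a pronoun, so Principle B applies: it must be free in its binding domain.
Binding domain of *her₅*: the possessed DP, whose subject is Carmen₄.
*Noor₁* c-commands the pronoun but from outside its binding domain, and is not c-commanded by it → coindexation permitted.
*Farida₂* c-commands the pronoun but from outside its binding domain, and is not c-commanded by it → coindexation permitted.
*Nadia₃* c-commands the pronoun but from outside its binding domain, and is not c-commanded by it → coindexation permitted.
*Carmen₄* c-commands the pronoun within its binding domain → coindexation would violate Principle B.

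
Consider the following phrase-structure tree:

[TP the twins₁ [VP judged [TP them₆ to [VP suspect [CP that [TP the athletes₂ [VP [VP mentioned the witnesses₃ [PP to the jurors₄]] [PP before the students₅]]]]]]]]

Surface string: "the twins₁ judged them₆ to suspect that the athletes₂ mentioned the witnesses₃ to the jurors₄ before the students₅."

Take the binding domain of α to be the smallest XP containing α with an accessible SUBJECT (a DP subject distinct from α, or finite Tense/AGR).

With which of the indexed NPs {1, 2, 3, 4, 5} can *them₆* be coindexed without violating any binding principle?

*them* is a pronoun, so Principle B applies: it must be free in its binding domain.
Binding domain of *them₆*: the matrix TP, whose subject is the twins₁.
*the twins₁* c-commands the pronoun within its binding domain → coindexation would violate Principle B.
*the athletes₂*: the pronoun c-commands this R-expression → coindexation would violate Principle C on *the athletes₂*.
*the witnesses₃*: the pronoun c-commands this R-expression → coindexation would violate Principle C on *the witnesses₃*.
*the jurors₄*: the pronoun c-commands this R-expression → coindexation would violate Principle C on *the jurors₄*.
*the students₅*: the pronoun c-commands this R-expression → coindexation would violate Principle C on *the students₅*.

none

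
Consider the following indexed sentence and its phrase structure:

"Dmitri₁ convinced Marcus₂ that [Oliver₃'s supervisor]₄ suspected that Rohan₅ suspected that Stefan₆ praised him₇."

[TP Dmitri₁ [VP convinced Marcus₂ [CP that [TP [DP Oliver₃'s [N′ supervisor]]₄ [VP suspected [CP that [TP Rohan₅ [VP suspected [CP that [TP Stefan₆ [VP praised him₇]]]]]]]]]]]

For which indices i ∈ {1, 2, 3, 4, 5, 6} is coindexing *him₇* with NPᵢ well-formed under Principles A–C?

*him* is a pronoun, so Principle B applies: it must be free in its binding domain.
Binding domain of *him₇*: the embedded TP, whose subject is Stefan₆.
*Dmitri₁* c-commands the pronoun but from outside its binding domain, and is not c-commanded by it → coindexation permitted.
*Marcus₂* c-commands the pronoun but from outside its binding domain, and is not c-commanded by it → coindexation permitted.
*Oliver₃* and the pronoun do not c-command one another → neither Principle B nor Principle C is at stake; coindexation permitted.
*[Oliver₃'s supervisor]₄* c-commands the pronoun but from outside its binding domain, and is not c-commanded by it → coindexation permitted.
*Rohan₅* c-commands the pronoun but from outside its binding domain, and is not c-commanded by it → coindexation permitted.
*Stefan₆* c-commands the pronoun within its binding domain → coindexation would violate Principle B.

{1, 2, 3, 4, 5}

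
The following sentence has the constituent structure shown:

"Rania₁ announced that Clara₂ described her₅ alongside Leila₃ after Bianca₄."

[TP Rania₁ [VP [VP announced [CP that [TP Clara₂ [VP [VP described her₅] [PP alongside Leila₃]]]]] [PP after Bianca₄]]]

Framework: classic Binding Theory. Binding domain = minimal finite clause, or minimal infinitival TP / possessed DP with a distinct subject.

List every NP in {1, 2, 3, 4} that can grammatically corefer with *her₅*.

*her* is a pronoun, so Principle B applies: it must be free in its binding domain.
Binding domain of *her₅*: the embedded TP, whose subject is Clara₂.
*Rania₁* c-commands the pronoun but from outside its binding domain, and is not c-commanded by it → coindexation permitted.
*Clara₂* c-commands the pronoun within its binding domain → coindexation would violate Principle B.
*Leila₃* and the pronoun do not c-command one another → neither Principle B nor Principle C is at stake; coindexation permitted.
*Bianca₄* and the pronoun do not c-command one another → neither Principle B nor Principle C is at stake; coindexation permitted.

{1, 3, 4}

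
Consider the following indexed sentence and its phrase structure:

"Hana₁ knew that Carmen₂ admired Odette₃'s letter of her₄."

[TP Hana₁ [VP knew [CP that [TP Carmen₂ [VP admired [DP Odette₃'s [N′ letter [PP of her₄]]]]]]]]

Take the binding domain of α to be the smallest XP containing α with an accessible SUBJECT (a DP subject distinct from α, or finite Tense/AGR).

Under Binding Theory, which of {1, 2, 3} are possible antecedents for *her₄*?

{1, 2}

*her* is a pronoun, so Principle B applies: it must be free in its binding domain.
Binding domain of *her₄*: the possessed DP, whose subject is Odette₃.
*Hana₁* c-commands the pronoun but from outside its binding domain, and is not c-commanded by it → coindexation permitted.
*Carmen₂* c-commands the pronoun but from outside its binding domain, and is not c-commanded by it → coindexation permitted.
*Odette₃* c-commands the pronoun within its binding domain → coindexation would violate Principle B.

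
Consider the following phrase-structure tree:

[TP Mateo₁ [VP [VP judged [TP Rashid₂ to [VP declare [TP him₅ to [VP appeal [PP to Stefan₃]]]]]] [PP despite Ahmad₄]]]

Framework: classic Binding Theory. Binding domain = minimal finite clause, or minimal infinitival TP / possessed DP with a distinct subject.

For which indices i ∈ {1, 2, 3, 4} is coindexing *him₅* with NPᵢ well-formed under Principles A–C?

{1, 4}

*him* is a pronoun, so Principle B applies: it must be free in its binding domain.
Binding domain of *him₅*: the embedded TP, whose subject is Rashid₂.
*Mateo₁* c-commands the pronoun but from outside its binding domain, and is not c-commanded by it → coindexation permitted.
*Rashid₂* c-commands the pronoun within its binding domain → coindexation would violate Principle B.
*Stefan₃*: the pronoun c-commands this R-expression → coindexation would violate Principle C on *Stefan₃*.
*Ahmad₄* and the pronoun do not c-command one another → neither Principle B nor Principle C is at stake; coindexation permitted.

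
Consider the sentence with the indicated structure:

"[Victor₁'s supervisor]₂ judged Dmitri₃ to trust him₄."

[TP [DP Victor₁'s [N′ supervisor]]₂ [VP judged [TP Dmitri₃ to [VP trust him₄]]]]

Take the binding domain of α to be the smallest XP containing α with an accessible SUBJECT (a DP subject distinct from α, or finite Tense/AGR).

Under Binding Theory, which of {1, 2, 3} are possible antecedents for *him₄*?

*him* is a pronoun, so Principle B applies: it must be free in its binding domain.
Binding domain of *him₄*: the embedded TP, whose subject is Dmitri₃.
*Victor₁* and the pronoun do not c-command one another → neither Principle B nor Principle C is at stake; coindexation permitted.
*[Victor₁'s supervisor]₂* c-commands the pronoun but from outside its binding domain, and is not c-commanded by it → coindexation permitted.
*Dmitri₃* c-commands the pronoun within its binding domain → coindexation would violate Principle B.

{1, 2}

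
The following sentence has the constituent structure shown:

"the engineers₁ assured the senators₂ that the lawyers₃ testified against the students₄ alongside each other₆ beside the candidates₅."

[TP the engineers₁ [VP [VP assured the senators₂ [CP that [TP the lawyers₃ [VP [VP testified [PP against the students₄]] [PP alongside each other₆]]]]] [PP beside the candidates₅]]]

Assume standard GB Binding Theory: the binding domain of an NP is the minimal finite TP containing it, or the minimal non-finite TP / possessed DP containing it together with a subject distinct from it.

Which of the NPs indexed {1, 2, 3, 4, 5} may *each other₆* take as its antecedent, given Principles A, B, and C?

{3}

*each other* is an anaphor, so Principle A applies: it must be bound in its binding domain.
Binding domain of *each other₆*: the embedded TP, whose subject is the lawyers₃.
*the engineers₁* c-commands the anaphor but is outside its binding domain → cannot satisfy Principle A.
*the senators₂* c-commands the anaphor but is outside its binding domain → cannot satisfy Principle A.
*the lawyers₃* c-commands the anaphor within its binding domain → licit binder.
*the students₄* does not c-command the anaphor → cannot bind it.
*the candidates₅* does not c-command the anaphor → cannot bind it.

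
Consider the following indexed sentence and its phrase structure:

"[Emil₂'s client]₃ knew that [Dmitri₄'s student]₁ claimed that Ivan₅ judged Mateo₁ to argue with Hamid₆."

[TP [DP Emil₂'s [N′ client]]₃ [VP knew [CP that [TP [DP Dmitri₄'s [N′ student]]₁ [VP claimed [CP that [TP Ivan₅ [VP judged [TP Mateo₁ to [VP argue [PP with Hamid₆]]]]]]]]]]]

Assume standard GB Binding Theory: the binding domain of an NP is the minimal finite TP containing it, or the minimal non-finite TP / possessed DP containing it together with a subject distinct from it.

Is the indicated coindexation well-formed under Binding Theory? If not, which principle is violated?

Principle C

The two coindexed NPs are *[Dmitri₄'s student]₁* and *Mateo₁*.
*Mateo₁* is an R-expression. Principle C requires it to be free everywhere.
*[Dmitri₄'s student]₁* c-commands it and carries the same index.
The R-expression is bound → Principle C violation.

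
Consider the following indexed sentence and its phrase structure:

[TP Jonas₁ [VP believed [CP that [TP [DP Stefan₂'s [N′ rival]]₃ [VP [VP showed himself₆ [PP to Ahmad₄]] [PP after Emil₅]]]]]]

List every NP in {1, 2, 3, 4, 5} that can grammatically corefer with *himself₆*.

*himself* is an anaphor, so Principle A applies: it must be bound in its binding domain.
Binding domain of *himself₆*: the embedded TP, whose subject is [Stefan₂'s rival]₃.
*Jonas₁* c-commands the anaphor but is outside its binding domain → cannot satisfy Principle A.
*Stefan₂* does not c-command the anaphor → cannot bind it.
*[Stefan₂'s rival]₃* c-commands the anaphor within its binding domain → licit binder.
*Ahmad₄* does not c-command the anaphor → cannot bind it.
*Emil₅* does not c-command the anaphor → cannot bind it.

{3}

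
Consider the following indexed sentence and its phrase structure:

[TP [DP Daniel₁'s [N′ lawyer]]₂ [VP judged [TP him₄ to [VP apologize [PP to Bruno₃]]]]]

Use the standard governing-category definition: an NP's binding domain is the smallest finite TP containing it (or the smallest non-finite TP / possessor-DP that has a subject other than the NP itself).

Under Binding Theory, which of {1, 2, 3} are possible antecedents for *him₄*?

*him* is a pronoun, so Principle B applies: it must be free in its binding domain.
Binding domain of *him₄*: the matrix TP, whose subject is [Daniel₁'s lawyer]₂.
*Daniel₁* and the pronoun do not c-command one another → neither Principle B nor Principle C is at stake; coindexation permitted.
*[Daniel₁'s lawyer]₂* c-commands the pronoun within its binding domain → coindexation would violate Principle B.
*Bruno₃*: the pronoun c-commands this R-expression → coindexation would violate Principle C on *Bruno₃*.

{1}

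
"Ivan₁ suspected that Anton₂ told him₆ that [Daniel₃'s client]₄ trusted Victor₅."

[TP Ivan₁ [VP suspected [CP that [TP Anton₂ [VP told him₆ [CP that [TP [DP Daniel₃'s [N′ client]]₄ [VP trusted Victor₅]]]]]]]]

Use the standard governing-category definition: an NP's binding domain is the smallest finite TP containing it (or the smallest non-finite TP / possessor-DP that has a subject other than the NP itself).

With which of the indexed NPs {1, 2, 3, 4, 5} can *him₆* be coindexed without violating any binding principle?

*him* is a pronoun, so Principle B applies: it must be free in its binding domain.
Binding domain of *him₆*: the embedded TP, whose subject is Anton₂.
*Ivan₁* c-commands the pronoun but from outside its binding domain, and is not c-commanded by it → coindexation permitted.
*Anton₂* c-commands the pronoun within its binding domain → coindexation would violate Principle B.
*Daniel₃*: the pronoun c-commands this R-expression → coindexation would violate Principle C on *Daniel₃*.
*[Daniel₃'s client]₄*: the pronoun c-commands this R-expression → coindexation would violate Principle C on *[Daniel₃'s client]₄*.
*Victor₅*: the pronoun c-commands this R-expression → coindexation would violate Principle C on *Victor₅*.

{1}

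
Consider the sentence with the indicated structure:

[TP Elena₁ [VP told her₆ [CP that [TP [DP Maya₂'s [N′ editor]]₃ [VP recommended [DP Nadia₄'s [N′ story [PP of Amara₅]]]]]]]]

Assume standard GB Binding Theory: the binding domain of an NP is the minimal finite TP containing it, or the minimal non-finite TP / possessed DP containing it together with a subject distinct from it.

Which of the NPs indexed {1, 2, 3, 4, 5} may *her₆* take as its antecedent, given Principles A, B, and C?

none

*her* is a pronoun, so Principle B applies: it must be free in its binding domain.
Binding domain of *her₆*: the matrix TP, whose subject is Elena₁.
*Elena₁* c-commands the pronoun within its binding domain → coindexation would violate Principle B.
*Maya₂*: the pronoun c-commands this R-expression → coindexation would violate Principle C on *Maya₂*.
*[Maya₂'s editor]₃*: the pronoun c-commands this R-expression → coindexation would violate Principle C on *[Maya₂'s editor]₃*.
*Nadia₄*: the pronoun c-commands this R-expression → coindexation would violate Principle C on *Nadia₄*.
*Amara₅*: the pronoun c-commands this R-expression → coindexation would violate Principle C on *Amara₅*.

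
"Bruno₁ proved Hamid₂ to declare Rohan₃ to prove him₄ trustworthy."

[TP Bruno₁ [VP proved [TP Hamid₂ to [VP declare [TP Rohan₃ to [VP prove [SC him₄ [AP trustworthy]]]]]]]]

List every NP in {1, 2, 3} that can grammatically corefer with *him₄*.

{1, 2}

*him* is a pronoun, so Principle B applies: it must be free in its binding domain.
Binding domain of *him₄*: the embedded TP, whose subject is Rohan₃.
*Bruno₁* c-commands the pronoun but from outside its binding domain, and is not c-commanded by it → coindexation permitted.
*Hamid₂* c-commands the pronoun but from outside its binding domain, and is not c-commanded by it → coindexation permitted.
*Rohan₃* c-commands the pronoun within its binding domain → coindexation would violate Principle B.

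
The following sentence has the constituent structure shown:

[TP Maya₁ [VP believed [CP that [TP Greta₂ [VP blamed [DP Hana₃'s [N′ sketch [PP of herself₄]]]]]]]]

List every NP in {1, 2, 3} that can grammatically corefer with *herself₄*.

*herself* is an anaphor, so Principle A applies: it must be bound in its binding domain.
Binding domain of *herself₄*: the possessed DP, whose subject is Hana₃.
*Maya₁* c-commands the anaphor but is outside its binding domain → cannot satisfy Principle A.
*Greta₂* c-commands the anaphor but is outside its binding domain → cannot satisfy Principle A.
*Hana₃* c-commands the anaphor within its binding domain → licit binder.

{3}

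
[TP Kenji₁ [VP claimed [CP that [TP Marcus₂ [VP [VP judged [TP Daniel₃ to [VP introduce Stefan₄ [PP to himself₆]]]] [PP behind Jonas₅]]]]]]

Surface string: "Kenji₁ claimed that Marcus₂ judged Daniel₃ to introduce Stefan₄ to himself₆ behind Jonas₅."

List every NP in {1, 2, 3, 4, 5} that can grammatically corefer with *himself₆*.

{3, 4}

*himself* is an anaphor, so Principle A applies: it must be bound in its binding domain.
Binding domain of *himself₆*: the embedded TP, whose subject is Daniel₃.
*Kenji₁* c-commands the anaphor but is outside its binding domain → cannot satisfy Principle A.
*Marcus₂* c-commands the anaphor but is outside its binding domain → cannot satisfy Principle A.
*Daniel₃* c-commands the anaphor within its binding domain → licit binder.
*Stefan₄* c-commands the anaphor within its binding domain → licit binder.
*Jonas₅* does not c-command the anaphor → cannot bind it.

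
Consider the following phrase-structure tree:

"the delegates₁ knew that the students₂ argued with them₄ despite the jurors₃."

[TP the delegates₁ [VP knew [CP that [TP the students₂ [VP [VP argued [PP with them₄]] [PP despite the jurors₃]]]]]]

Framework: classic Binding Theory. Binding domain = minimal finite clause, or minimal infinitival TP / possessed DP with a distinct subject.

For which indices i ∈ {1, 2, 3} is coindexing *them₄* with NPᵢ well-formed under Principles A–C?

*them* is a pronoun, so Principle B applies: it must be free in its binding domain.
Binding domain of *them₄*: the embedded TP, whose subject is the students₂.
*the delegates₁* c-commands the pronoun but from outside its binding domain, and is not c-commanded by it → coindexation permitted.
*the students₂* c-commands the pronoun within its binding domain → coindexation would violate Principle B.
*the jurors₃* and the pronoun do not c-command one another → neither Principle B nor Principle C is at stake; coindexation permitted.

{1, 3}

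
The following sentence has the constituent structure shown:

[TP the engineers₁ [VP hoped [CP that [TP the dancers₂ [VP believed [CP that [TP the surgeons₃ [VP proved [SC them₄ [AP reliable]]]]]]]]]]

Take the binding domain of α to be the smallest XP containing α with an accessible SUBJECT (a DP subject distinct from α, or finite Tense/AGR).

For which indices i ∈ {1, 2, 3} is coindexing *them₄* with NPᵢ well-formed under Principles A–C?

*them* is a pronoun, so Principle B applies: it must be free in its binding domain.
Binding domain of *them₄*: the embedded TP, whose subject is the surgeons₃.
*the engineers₁* c-commands the pronoun but from outside its binding domain, and is not c-commanded by it → coindexation permitted.
*the dancers₂* c-commands the pronoun but from outside its binding domain, and is not c-commanded by it → coindexation permitted.
*the surgeons₃* c-commands the pronoun within its binding domain → coindexation would violate Principle B.

{1, 2}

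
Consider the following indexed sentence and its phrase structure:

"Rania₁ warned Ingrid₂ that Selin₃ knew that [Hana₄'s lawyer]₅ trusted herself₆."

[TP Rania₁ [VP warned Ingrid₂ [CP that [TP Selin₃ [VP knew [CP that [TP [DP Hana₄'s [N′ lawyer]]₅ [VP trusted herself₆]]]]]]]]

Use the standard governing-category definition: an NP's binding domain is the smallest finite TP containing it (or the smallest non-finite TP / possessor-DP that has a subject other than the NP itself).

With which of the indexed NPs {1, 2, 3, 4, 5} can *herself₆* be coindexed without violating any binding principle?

*herself* is an anaphor, so Principle A applies: it must be bound in its binding domain.
Binding domain of *herself₆*: the embedded TP, whose subject is [Hana₄'s lawyer]₅.
*Rania₁* c-commands the anaphor but is outside its binding domain → cannot satisfy Principle A.
*Ingrid₂* c-commands the anaphor but is outside its binding domain → cannot satisfy Principle A.
*Selin₃* c-commands the anaphor but is outside its binding domain → cannot satisfy Principle A.
*Hana₄* does not c-command the anaphor → cannot bind it.
*[Hana₄'s lawyer]₅* c-commands the anaphor within its binding domain → licit binder.

{5}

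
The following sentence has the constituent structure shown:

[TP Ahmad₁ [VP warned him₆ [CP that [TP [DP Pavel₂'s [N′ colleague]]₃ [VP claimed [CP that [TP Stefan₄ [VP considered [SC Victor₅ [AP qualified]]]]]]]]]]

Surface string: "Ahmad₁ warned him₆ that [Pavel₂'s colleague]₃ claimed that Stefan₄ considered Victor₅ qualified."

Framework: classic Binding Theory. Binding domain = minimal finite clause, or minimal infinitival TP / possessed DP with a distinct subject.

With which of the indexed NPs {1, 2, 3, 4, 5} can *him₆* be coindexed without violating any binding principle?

*him* is a pronoun, so Principle B applies: it must be free in its binding domain.
Binding domain of *him₆*: the matrix TP, whose subject is Ahmad₁.
*Ahmad₁* c-commands the pronoun within its binding domain → coindexation would violate Principle B.
*Pavel₂*: the pronoun c-commands this R-expression → coindexation would violate Principle C on *Pavel₂*.
*[Pavel₂'s colleague]₃*: the pronoun c-commands this R-expression → coindexation would violate Principle C on *[Pavel₂'s colleague]₃*.
*Stefan₄*: the pronoun c-commands this R-expression → coindexation would violate Principle C on *Stefan₄*.
*Victor₅*: the pronoun c-commands this R-expression → coindexation would violate Principle C on *Victor₅*.

none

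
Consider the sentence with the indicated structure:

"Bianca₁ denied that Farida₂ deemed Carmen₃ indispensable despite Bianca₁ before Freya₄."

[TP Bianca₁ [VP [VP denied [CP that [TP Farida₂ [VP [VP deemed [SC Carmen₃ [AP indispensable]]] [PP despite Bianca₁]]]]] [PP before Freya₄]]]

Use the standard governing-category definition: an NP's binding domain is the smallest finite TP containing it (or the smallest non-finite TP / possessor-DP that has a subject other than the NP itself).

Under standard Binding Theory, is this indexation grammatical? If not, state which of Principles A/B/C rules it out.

The two coindexed NPs are *Bianca₁* (the higher occurrence) and *Bianca₁* (the lower occurrence).
*Bianca₁* (the lower occurrence) is an R-expression. Principle C requires it to be free everywhere.
*Bianca₁* (the higher occurrence) c-commands it and carries the same index.
The R-expression is bound → Principle C violation.

Principle C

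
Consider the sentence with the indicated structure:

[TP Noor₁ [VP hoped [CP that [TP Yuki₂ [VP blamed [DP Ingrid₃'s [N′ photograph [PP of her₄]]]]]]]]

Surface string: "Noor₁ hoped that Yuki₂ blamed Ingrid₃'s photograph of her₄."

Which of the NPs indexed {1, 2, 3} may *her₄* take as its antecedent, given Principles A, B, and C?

{1, 2}

*her* is a pronoun, so Principle B applies: it must be free in its binding domain.
Binding domain of *her₄*: the possessed DP, whose subject is Ingrid₃.
*Noor₁* c-commands the pronoun but from outside its binding domain, and is not c-commanded by it → coindexation permitted.
*Yuki₂* c-commands the pronoun but from outside its binding domain, and is not c-commanded by it → coindexation permitted.
*Ingrid₃* c-commands the pronoun within its binding domain → coindexation would violate Principle B.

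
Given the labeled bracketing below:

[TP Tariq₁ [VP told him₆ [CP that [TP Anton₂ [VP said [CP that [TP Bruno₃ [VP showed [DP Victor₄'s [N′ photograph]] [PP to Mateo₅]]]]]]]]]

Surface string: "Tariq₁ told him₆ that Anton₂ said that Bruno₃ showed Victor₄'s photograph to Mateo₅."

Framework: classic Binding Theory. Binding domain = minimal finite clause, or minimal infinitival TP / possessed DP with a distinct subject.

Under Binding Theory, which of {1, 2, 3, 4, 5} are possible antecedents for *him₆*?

none

*him* is a pronoun, so Principle B applies: it must be free in its binding domain.
Binding domain of *him₆*: the matrix TP, whose subject is Tariq₁.
*Tariq₁* c-commands the pronoun within its binding domain → coindexation would violate Principle B.
*Anton₂*: the pronoun c-commands this R-expression → coindexation would violate Principle C on *Anton₂*.
*Bruno₃*: the pronoun c-commands this R-expression → coindexation would violate Principle C on *Bruno₃*.
*Victor₄*: the pronoun c-commands this R-expression → coindexation would violate Principle C on *Victor₄*.
*Mateo₅*: the pronoun c-commands this R-expression → coindexation would violate Principle C on *Mateo₅*.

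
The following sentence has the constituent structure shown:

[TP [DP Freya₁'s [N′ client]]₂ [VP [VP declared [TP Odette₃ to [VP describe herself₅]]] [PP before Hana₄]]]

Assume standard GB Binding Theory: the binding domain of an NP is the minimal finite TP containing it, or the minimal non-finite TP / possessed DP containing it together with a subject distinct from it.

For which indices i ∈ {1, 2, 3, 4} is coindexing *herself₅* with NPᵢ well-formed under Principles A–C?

*herself* is an anaphor, so Principle A applies: it must be bound in its binding domain.
Binding domain of *herself₅*: the embedded TP, whose subject is Odette₃.
*Freya₁* does not c-command the anaphor → cannot bind it.
*[Freya₁'s client]₂* c-commands the anaphor but is outside its binding domain → cannot satisfy Principle A.
*Odette₃* c-commands the anaphor within its binding domain → licit binder.
*Hana₄* does not c-command the anaphor → cannot bind it.

{3}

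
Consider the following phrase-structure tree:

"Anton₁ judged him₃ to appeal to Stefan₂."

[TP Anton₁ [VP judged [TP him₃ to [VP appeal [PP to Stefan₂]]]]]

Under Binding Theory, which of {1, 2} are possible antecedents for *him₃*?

*him* is a pronoun, so Principle B applies: it must be free in its binding domain.
Binding domain of *him₃*: the matrix TP, whose subject is Anton₁.
*Anton₁* c-commands the pronoun within its binding domain → coindexation would violate Principle B.
*Stefan₂*: the pronoun c-commands this R-expression → coindexation would violate Principle C on *Stefan₂*.

none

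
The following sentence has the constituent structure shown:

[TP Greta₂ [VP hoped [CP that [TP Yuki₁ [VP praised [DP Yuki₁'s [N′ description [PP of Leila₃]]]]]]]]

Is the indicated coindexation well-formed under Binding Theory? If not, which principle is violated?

The two coindexed NPs are *Yuki₁* (the lower occurrence) and *Yuki₁* (the higher occurrence).
*Yuki₁* (the lower occurrence) is an R-expression. Principle C requires it to be free everywhere.
*Yuki₁* (the higher occurrence) c-commands it and carries the same index.
The R-expression is bound → Principle C violation.

Principle C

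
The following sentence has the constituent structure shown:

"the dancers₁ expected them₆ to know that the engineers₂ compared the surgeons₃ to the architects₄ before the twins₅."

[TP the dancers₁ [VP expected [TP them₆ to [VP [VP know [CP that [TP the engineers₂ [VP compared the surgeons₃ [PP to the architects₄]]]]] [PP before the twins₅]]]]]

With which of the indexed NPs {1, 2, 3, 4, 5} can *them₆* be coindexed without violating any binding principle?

*them* is a pronoun, so Principle B applies: it must be free in its binding domain.
Binding domain of *them₆*: the matrix TP, whose subject is the dancers₁.
*the dancers₁* c-commands the pronoun within its binding domain → coindexation would violate Principle B.
*the engineers₂*: the pronoun c-commands this R-expression → coindexation would violate Principle C on *the engineers₂*.
*the surgeons₃*: the pronoun c-commands this R-expression → coindexation would violate Principle C on *the surgeons₃*.
*the architects₄*: the pronoun c-commands this R-expression → coindexation would violate Principle C on *the architects₄*.
*the twins₅*: the pronoun c-commands this R-expression → coindexation would violate Principle C on *the twins₅*.

none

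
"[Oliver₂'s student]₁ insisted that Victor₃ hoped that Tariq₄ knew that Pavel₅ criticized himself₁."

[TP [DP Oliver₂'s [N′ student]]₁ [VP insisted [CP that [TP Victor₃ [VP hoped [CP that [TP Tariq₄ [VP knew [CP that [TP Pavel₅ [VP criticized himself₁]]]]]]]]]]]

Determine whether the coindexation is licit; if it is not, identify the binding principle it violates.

The two coindexed NPs are *[Oliver₂'s student]₁* and *himself₁*.
*himself₁* is an anaphor. Principle A requires it to be bound within its binding domain — the embedded TP, whose subject is Pavel₅.
Within that domain it is c-commanded by *Pavel₅*, which does not share its index.
*[Oliver₂'s student]₁* does c-command the anaphor, but from outside its binding domain.
The anaphor is unbound in its domain → Principle A violation.

Principle A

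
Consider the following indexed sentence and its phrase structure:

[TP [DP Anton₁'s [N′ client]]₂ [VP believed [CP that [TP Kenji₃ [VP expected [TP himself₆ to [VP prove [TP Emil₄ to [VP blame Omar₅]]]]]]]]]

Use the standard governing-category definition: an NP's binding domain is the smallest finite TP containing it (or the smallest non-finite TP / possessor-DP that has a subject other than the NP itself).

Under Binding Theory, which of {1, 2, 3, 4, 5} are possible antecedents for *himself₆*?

{3}

*himself* is an anaphor, so Principle A applies: it must be bound in its binding domain.
Binding domain of *himself₆*: the embedded TP, whose subject is Kenji₃.
*Anton₁* does not c-command the anaphor → cannot bind it.
*[Anton₁'s client]₂* c-commands the anaphor but is outside its binding domain → cannot satisfy Principle A.
*Kenji₃* c-commands the anaphor within its binding domain → licit binder.
*Emil₄* does not c-command the anaphor → cannot bind it.
*Omar₅* does not c-command the anaphor → cannot bind it.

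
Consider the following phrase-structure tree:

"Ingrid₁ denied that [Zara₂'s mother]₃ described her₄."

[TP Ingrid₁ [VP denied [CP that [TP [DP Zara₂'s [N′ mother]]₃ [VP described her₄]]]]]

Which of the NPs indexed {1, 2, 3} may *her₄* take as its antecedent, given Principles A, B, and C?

*her* is a pronoun, so Principle B applies: it must be free in its binding domain.
Binding domain of *her₄*: the embedded TP, whose subject is [Zara₂'s mother]₃.
*Ingrid₁* c-commands the pronoun but from outside its binding domain, and is not c-commanded by it → coindexation permitted.
*Zara₂* and the pronoun do not c-command one another → neither Principle B nor Principle C is at stake; coindexation permitted.
*[Zara₂'s mother]₃* c-commands the pronoun within its binding domain → coindexation would violate Principle B.

{1, 2}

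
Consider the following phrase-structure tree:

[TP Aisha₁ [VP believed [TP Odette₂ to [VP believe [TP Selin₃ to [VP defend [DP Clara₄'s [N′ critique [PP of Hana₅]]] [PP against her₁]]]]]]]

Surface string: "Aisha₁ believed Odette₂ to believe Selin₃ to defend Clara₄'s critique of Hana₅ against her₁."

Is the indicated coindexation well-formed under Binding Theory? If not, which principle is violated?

grammatical

The two coindexed NPs are *Aisha₁* and *her₁*.
*her₁* is a pronoun; its binding domain is the embedded TP, whose subject is Selin₃. Within that domain it is c-commanded only by *Selin₃*, which carries a different index — the pronoun is free locally, so Principle B holds.
*Aisha₁* is an R-expression; *her₁* does not c-command it, and no other NP shares its index, so Principle C is satisfied.
All principles are respected.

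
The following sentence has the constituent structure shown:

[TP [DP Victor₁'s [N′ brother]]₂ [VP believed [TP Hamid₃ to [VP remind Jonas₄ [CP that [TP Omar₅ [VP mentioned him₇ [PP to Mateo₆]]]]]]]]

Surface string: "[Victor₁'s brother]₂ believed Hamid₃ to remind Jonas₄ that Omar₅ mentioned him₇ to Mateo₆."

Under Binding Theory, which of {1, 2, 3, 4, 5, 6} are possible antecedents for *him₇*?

{1, 2, 3, 4}

*him* is a pronoun, so Principle B applies: it must be free in its binding domain.
Binding domain of *him₇*: the embedded TP, whose subject is Omar₅.
*Victor₁* and the pronoun do not c-command one another → neither Principle B nor Principle C is at stake; coindexation permitted.
*[Victor₁'s brother]₂* c-commands the pronoun but from outside its binding domain, and is not c-commanded by it → coindexation permitted.
*Hamid₃* c-commands the pronoun but from outside its binding domain, and is not c-commanded by it → coindexation permitted.
*Jonas₄* c-commands the pronoun but from outside its binding domain, and is not c-commanded by it → coindexation permitted.
*Omar₅* c-commands the pronoun within its binding domain → coindexation would violate Principle B.
*Mateo₆*: the pronoun c-commands this R-expression → coindexation would violate Principle C on *Mateo₆*.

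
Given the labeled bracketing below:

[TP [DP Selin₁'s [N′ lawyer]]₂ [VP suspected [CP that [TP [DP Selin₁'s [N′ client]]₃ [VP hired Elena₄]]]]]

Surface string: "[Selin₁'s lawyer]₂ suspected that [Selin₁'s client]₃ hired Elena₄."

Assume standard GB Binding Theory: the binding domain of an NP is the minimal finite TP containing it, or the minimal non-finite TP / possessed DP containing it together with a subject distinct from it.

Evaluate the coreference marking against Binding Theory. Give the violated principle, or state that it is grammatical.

The two coindexed NPs are *Selin₁* and *Selin₁*.
*Selin₁* is an R-expression; no coindexed NP c-commands it, so Principle C holds.
*Selin₁* is an R-expression; *Selin₁* does not c-command it, and no other NP shares its index, so Principle C is satisfied.
All principles are respected.

grammatical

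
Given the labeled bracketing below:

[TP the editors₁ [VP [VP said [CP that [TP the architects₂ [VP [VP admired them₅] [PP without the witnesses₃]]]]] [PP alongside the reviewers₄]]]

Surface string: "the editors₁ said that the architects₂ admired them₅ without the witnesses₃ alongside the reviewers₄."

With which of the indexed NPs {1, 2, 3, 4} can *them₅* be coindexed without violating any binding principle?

*them* is a pronoun, so Principle B applies: it must be free in its binding domain.
Binding domain of *them₅*: the embedded TP, whose subject is the architects₂.
*the editors₁* c-commands the pronoun but from outside its binding domain, and is not c-commanded by it → coindexation permitted.
*the architects₂* c-commands the pronoun within its binding domain → coindexation would violate Principle B.
*the witnesses₃* and the pronoun do not c-command one another → neither Principle B nor Principle C is at stake; coindexation permitted.
*the reviewers₄* and the pronoun do not c-command one another → neither Principle B nor Principle C is at stake; coindexation permitted.

{1, 3, 4}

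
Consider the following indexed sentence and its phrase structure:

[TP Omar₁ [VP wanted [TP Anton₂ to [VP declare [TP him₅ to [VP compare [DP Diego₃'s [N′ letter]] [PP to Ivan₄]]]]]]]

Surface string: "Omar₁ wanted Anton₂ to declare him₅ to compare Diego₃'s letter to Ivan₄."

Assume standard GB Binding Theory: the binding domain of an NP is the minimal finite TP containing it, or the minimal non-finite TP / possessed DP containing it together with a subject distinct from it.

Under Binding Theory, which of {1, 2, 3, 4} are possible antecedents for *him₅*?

*him* is a pronoun, so Principle B applies: it must be free in its binding domain.
Binding domain of *him₅*: the embedded TP, whose subject is Anton₂.
*Omar₁* c-commands the pronoun but from outside its binding domain, and is not c-commanded by it → coindexation permitted.
*Anton₂* c-commands the pronoun within its binding domain → coindexation would violate Principle B.
*Diego₃*: the pronoun c-commands this R-expression → coindexation would violate Principle C on *Diego₃*.
*Ivan₄*: the pronoun c-commands this R-expression → coindexation would violate Principle C on *Ivan₄*.

{1}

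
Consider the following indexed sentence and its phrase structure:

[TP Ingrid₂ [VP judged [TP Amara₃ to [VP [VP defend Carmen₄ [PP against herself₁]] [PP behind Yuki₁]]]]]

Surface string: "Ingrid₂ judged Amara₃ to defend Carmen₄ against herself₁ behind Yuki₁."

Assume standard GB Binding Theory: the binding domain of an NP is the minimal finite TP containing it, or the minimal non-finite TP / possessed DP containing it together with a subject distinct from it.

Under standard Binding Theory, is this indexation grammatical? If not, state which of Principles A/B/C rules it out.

The two coindexed NPs are *Yuki₁* and *herself₁*.
*herself₁* is an anaphor. Principle A requires it to be bound within its binding domain — the embedded TP, whose subject is Amara₃.
Within that domain it is c-commanded by *Amara₃*, *Carmen₄*, none of which share its index.
*Yuki₁* does not c-command the anaphor at all.
The anaphor is unbound in its domain → Principle A violation.

Principle A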